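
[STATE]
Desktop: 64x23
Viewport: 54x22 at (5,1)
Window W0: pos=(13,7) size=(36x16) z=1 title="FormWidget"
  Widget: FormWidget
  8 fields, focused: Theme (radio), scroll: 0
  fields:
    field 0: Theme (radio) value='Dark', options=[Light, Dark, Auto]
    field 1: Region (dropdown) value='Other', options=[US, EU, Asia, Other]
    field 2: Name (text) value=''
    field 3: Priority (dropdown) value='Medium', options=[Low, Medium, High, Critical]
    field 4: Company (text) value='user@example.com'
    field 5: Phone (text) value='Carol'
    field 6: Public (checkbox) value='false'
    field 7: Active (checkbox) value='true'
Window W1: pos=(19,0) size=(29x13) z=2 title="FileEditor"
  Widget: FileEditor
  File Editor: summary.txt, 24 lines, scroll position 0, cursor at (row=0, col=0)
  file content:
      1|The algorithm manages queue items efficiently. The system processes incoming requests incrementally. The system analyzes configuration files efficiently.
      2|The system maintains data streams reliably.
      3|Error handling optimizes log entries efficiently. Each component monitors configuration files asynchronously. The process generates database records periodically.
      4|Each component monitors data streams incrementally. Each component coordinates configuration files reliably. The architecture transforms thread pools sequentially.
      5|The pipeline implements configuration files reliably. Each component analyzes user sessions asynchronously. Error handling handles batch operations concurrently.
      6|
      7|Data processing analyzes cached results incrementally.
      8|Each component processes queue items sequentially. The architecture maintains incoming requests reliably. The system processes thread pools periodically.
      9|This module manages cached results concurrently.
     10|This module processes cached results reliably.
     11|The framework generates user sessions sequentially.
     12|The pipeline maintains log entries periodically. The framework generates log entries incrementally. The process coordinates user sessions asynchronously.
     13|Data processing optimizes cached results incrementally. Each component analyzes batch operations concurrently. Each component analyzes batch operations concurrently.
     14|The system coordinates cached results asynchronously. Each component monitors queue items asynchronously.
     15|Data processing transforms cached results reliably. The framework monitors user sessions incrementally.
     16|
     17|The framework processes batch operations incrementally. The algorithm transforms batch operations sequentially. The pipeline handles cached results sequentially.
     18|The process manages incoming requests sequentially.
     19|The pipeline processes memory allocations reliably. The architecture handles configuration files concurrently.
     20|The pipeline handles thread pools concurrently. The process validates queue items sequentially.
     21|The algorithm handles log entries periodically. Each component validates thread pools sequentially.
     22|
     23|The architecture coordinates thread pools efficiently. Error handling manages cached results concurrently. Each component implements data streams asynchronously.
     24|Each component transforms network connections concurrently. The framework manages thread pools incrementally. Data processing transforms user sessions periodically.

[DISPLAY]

              ┃ FileEditor                ┃           
              ┠───────────────────────────┨           
              ┃█he algorithm manages queu▲┃           
              ┃The system maintains data █┃           
              ┃Error handling optimizes l░┃           
              ┃Each component monitors da░┃           
        ┏━━━━━┃The pipeline implements co░┃┓          
        ┃ Form┃                          ░┃┃          
        ┠─────┃Data processing analyzes c░┃┨          
        ┃> The┃Each component processes q░┃┃          
        ┃  Reg┃This module manages cached▼┃┃          
        ┃  Nam┗━━━━━━━━━━━━━━━━━━━━━━━━━━━┛┃          
        ┃  Priority:   [Medium           ▼]┃          
        ┃  Company:    [user@example.com  ]┃          
        ┃  Phone:      [Carol             ]┃          
        ┃  Public:     [ ]                 ┃          
        ┃  Active:     [x]                 ┃          
        ┃                                  ┃          
        ┃                                  ┃          
        ┃                                  ┃          
        ┃                                  ┃          
        ┗━━━━━━━━━━━━━━━━━━━━━━━━━━━━━━━━━━┛          


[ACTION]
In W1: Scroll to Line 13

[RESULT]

              ┃ FileEditor                ┃           
              ┠───────────────────────────┨           
              ┃Data processing optimizes ▲┃           
              ┃The system coordinates cac░┃           
              ┃Data processing transforms░┃           
              ┃                          ░┃           
        ┏━━━━━┃The framework processes ba░┃┓          
        ┃ Form┃The process manages incomi░┃┃          
        ┠─────┃The pipeline processes mem█┃┨          
        ┃> The┃The pipeline handles threa░┃┃          
        ┃  Reg┃The algorithm handles log ▼┃┃          
        ┃  Nam┗━━━━━━━━━━━━━━━━━━━━━━━━━━━┛┃          
        ┃  Priority:   [Medium           ▼]┃          
        ┃  Company:    [user@example.com  ]┃          
        ┃  Phone:      [Carol             ]┃          
        ┃  Public:     [ ]                 ┃          
        ┃  Active:     [x]                 ┃          
        ┃                                  ┃          
        ┃                                  ┃          
        ┃                                  ┃          
        ┃                                  ┃          
        ┗━━━━━━━━━━━━━━━━━━━━━━━━━━━━━━━━━━┛          


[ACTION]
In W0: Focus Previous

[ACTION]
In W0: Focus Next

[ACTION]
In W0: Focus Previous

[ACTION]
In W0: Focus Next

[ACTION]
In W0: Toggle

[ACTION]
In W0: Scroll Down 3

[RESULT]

              ┃ FileEditor                ┃           
              ┠───────────────────────────┨           
              ┃Data processing optimizes ▲┃           
              ┃The system coordinates cac░┃           
              ┃Data processing transforms░┃           
              ┃                          ░┃           
        ┏━━━━━┃The framework processes ba░┃┓          
        ┃ Form┃The process manages incomi░┃┃          
        ┠─────┃The pipeline processes mem█┃┨          
        ┃  Pri┃The pipeline handles threa░┃┃          
        ┃  Com┃The algorithm handles log ▼┃┃          
        ┃  Pho┗━━━━━━━━━━━━━━━━━━━━━━━━━━━┛┃          
        ┃  Public:     [ ]                 ┃          
        ┃  Active:     [x]                 ┃          
        ┃                                  ┃          
        ┃                                  ┃          
        ┃                                  ┃          
        ┃                                  ┃          
        ┃                                  ┃          
        ┃                                  ┃          
        ┃                                  ┃          
        ┗━━━━━━━━━━━━━━━━━━━━━━━━━━━━━━━━━━┛          


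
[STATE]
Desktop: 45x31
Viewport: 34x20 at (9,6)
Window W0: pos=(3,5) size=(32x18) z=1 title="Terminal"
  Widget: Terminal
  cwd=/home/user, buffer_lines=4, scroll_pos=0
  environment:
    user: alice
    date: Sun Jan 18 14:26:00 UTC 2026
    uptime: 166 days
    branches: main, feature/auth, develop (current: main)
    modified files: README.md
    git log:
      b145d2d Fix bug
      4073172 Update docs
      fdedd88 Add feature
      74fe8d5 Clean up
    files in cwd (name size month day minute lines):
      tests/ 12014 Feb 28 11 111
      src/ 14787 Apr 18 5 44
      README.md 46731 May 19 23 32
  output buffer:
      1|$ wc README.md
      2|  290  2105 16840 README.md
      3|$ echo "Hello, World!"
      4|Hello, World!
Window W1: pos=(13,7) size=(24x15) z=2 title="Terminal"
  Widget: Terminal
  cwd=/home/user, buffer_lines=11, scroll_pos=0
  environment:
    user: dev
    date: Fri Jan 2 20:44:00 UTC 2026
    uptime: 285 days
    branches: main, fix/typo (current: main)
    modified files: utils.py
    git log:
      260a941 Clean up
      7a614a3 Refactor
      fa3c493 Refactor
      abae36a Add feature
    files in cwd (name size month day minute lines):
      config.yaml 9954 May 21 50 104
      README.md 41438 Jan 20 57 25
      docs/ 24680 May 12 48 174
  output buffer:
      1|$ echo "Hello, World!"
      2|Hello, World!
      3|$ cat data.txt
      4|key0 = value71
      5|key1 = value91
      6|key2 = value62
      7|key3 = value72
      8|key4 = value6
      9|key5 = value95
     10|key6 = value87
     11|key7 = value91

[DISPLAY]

inal                     ┃        
────┏━━━━━━━━━━━━━━━━━━━━━━┓      
READ┃ Terminal             ┃      
  21┠──────────────────────┨      
o "H┃$ echo "Hello, World!"┃      
, Wo┃Hello, World!         ┃      
    ┃$ cat data.txt        ┃      
    ┃key0 = value71        ┃      
    ┃key1 = value91        ┃      
    ┃key2 = value62        ┃      
    ┃key3 = value72        ┃      
    ┃key4 = value6         ┃      
    ┃key5 = value95        ┃      
    ┃key6 = value87        ┃      
    ┃key7 = value91        ┃      
    ┗━━━━━━━━━━━━━━━━━━━━━━┛      
━━━━━━━━━━━━━━━━━━━━━━━━━┛        
                                  
                                  
                                  


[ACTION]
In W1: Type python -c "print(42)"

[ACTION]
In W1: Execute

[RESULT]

inal                     ┃        
────┏━━━━━━━━━━━━━━━━━━━━━━┓      
READ┃ Terminal             ┃      
  21┠──────────────────────┨      
o "H┃key0 = value71        ┃      
, Wo┃key1 = value91        ┃      
    ┃key2 = value62        ┃      
    ┃key3 = value72        ┃      
    ┃key4 = value6         ┃      
    ┃key5 = value95        ┃      
    ┃key6 = value87        ┃      
    ┃key7 = value91        ┃      
    ┃$ python -c "print(42)┃      
    ┃42                    ┃      
    ┃$ █                   ┃      
    ┗━━━━━━━━━━━━━━━━━━━━━━┛      
━━━━━━━━━━━━━━━━━━━━━━━━━┛        
                                  
                                  
                                  


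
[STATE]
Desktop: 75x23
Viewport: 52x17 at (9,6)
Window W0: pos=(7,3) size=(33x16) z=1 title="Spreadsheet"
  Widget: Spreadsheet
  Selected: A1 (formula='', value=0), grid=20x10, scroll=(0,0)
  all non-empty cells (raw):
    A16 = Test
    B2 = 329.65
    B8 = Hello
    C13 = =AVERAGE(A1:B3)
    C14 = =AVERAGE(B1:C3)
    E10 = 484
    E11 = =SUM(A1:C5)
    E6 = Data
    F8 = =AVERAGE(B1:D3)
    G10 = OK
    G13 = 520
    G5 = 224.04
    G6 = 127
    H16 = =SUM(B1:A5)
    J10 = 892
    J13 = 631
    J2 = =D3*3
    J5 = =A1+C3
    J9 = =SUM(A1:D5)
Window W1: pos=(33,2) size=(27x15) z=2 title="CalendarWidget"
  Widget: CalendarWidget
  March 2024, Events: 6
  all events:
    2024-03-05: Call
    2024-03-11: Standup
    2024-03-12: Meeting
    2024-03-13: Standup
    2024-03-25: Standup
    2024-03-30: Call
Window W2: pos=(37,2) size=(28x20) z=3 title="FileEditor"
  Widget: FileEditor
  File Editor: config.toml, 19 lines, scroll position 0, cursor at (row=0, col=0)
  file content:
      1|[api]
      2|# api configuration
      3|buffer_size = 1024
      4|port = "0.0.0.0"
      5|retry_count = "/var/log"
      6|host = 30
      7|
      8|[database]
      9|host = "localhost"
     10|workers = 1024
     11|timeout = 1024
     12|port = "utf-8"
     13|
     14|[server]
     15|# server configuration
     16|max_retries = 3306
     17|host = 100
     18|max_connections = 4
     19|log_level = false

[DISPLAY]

1:                      ┃Mo ┃# api configuration    
      A       B       C ┃   ┃buffer_size = 1024     
------------------------┃ 4 ┃port = "0.0.0.0"       
 1      [0]       0     ┃11*┃retry_count = "/var/log
 2        0  329.65     ┃18 ┃host = 30              
 3        0       0     ┃25*┃                       
 4        0       0     ┃   ┃[database]             
 5        0       0     ┃   ┃host = "localhost"     
 6        0       0     ┃   ┃workers = 1024         
 7        0       0     ┃   ┃timeout = 1024         
 8        0Hello        ┗━━━┃port = "utf-8"         
 9        0       0       0 ┃                       
━━━━━━━━━━━━━━━━━━━━━━━━━━━━┃[server]               
                            ┃# server configuration 
                            ┃max_retries = 3306     
                            ┗━━━━━━━━━━━━━━━━━━━━━━━
                                                    


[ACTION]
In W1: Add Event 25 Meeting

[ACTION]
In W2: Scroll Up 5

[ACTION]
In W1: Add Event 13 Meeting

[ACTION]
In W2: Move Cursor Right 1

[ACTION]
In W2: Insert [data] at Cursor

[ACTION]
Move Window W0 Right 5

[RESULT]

   ┃A1:                 ┃Mo ┃# api configuration    
   ┃       A       B    ┃   ┃buffer_size = 1024     
   ┃--------------------┃ 4 ┃port = "0.0.0.0"       
   ┃  1      [0]       0┃11*┃retry_count = "/var/log
   ┃  2        0  329.65┃18 ┃host = 30              
   ┃  3        0       0┃25*┃                       
   ┃  4        0       0┃   ┃[database]             
   ┃  5        0       0┃   ┃host = "localhost"     
   ┃  6        0       0┃   ┃workers = 1024         
   ┃  7        0       0┃   ┃timeout = 1024         
   ┃  8        0Hello   ┗━━━┃port = "utf-8"         
   ┃  9        0       0    ┃                       
   ┗━━━━━━━━━━━━━━━━━━━━━━━━┃[server]               
                            ┃# server configuration 
                            ┃max_retries = 3306     
                            ┗━━━━━━━━━━━━━━━━━━━━━━━
                                                    


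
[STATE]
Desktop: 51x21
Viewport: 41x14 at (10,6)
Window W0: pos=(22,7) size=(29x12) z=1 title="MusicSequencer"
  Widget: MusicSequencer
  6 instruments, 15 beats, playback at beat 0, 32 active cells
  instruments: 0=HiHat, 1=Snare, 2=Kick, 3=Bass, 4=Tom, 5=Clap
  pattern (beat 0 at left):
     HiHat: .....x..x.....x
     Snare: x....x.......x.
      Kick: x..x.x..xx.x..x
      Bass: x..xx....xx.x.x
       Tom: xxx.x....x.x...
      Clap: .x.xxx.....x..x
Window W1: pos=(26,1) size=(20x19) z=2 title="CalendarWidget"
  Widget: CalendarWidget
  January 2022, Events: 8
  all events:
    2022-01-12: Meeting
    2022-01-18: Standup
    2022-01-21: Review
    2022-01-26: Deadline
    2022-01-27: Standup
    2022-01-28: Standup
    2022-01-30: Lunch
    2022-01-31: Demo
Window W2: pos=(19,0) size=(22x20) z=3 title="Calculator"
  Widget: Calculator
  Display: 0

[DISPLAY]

         ┃├───┼───┼───┼───┤   ┃  1 ┃     
         ┃│ 4 │ 5 │ 6 │ × │   ┃  8 ┃━━━━┓
         ┃├───┼───┼───┼───┤   ┃4 15┃    ┃
         ┃│ 1 │ 2 │ 3 │ - │   ┃1* 2┃────┨
         ┃├───┼───┼───┼───┤   ┃28* ┃    ┃
         ┃│ 0 │ . │ = │ + │   ┃    ┃    ┃
         ┃├───┼───┼───┼───┤   ┃    ┃    ┃
         ┃│ C │ MC│ MR│ M+│   ┃    ┃    ┃
         ┃└───┴───┴───┴───┘   ┃    ┃    ┃
         ┃                    ┃    ┃    ┃
         ┃                    ┃    ┃    ┃
         ┃                    ┃    ┃    ┃
         ┃                    ┃    ┃━━━━┛
         ┗━━━━━━━━━━━━━━━━━━━━┛━━━━┛     


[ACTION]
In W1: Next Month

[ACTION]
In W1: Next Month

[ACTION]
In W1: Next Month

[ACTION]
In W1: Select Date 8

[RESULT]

         ┃├───┼───┼───┼───┤   ┃  2 ┃     
         ┃│ 4 │ 5 │ 6 │ × │   ┃8]  ┃━━━━┓
         ┃├───┼───┼───┼───┤   ┃ 16 ┃    ┃
         ┃│ 1 │ 2 │ 3 │ - │   ┃ 23 ┃────┨
         ┃├───┼───┼───┼───┤   ┃ 30 ┃    ┃
         ┃│ 0 │ . │ = │ + │   ┃    ┃    ┃
         ┃├───┼───┼───┼───┤   ┃    ┃    ┃
         ┃│ C │ MC│ MR│ M+│   ┃    ┃    ┃
         ┃└───┴───┴───┴───┘   ┃    ┃    ┃
         ┃                    ┃    ┃    ┃
         ┃                    ┃    ┃    ┃
         ┃                    ┃    ┃    ┃
         ┃                    ┃    ┃━━━━┛
         ┗━━━━━━━━━━━━━━━━━━━━┛━━━━┛     


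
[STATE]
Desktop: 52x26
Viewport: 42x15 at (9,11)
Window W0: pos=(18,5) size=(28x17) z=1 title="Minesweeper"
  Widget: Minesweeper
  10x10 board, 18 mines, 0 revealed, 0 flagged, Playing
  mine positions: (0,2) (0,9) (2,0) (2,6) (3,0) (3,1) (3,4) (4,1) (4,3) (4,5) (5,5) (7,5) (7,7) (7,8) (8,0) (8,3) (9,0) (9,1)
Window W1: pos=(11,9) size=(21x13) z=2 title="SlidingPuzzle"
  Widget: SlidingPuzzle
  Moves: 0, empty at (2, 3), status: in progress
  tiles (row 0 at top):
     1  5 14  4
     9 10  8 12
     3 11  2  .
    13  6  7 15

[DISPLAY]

  ┠───────────────────┨             ┃     
  ┃┌────┬────┬────┬───┃             ┃     
  ┃│  1 │  5 │ 14 │  4┃             ┃     
  ┃├────┼────┼────┼───┃             ┃     
  ┃│  9 │ 10 │  8 │ 12┃             ┃     
  ┃├────┼────┼────┼───┃             ┃     
  ┃│  3 │ 11 │  2 │   ┃             ┃     
  ┃├────┼────┼────┼───┃             ┃     
  ┃│ 13 │  6 │  7 │ 15┃             ┃     
  ┃└────┴────┴────┴───┃             ┃     
  ┗━━━━━━━━━━━━━━━━━━━┛━━━━━━━━━━━━━┛     
                                          
                                          
                                          
                                          


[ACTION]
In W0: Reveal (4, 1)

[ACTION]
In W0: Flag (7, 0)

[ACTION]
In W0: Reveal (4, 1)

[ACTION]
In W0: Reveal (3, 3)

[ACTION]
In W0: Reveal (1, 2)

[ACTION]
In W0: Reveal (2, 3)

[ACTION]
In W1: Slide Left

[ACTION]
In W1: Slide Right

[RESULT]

  ┠───────────────────┨             ┃     
  ┃┌────┬────┬────┬───┃             ┃     
  ┃│  1 │  5 │ 14 │  4┃             ┃     
  ┃├────┼────┼────┼───┃             ┃     
  ┃│  9 │ 10 │  8 │ 12┃             ┃     
  ┃├────┼────┼────┼───┃             ┃     
  ┃│  3 │ 11 │    │  2┃             ┃     
  ┃├────┼────┼────┼───┃             ┃     
  ┃│ 13 │  6 │  7 │ 15┃             ┃     
  ┃└────┴────┴────┴───┃             ┃     
  ┗━━━━━━━━━━━━━━━━━━━┛━━━━━━━━━━━━━┛     
                                          
                                          
                                          
                                          


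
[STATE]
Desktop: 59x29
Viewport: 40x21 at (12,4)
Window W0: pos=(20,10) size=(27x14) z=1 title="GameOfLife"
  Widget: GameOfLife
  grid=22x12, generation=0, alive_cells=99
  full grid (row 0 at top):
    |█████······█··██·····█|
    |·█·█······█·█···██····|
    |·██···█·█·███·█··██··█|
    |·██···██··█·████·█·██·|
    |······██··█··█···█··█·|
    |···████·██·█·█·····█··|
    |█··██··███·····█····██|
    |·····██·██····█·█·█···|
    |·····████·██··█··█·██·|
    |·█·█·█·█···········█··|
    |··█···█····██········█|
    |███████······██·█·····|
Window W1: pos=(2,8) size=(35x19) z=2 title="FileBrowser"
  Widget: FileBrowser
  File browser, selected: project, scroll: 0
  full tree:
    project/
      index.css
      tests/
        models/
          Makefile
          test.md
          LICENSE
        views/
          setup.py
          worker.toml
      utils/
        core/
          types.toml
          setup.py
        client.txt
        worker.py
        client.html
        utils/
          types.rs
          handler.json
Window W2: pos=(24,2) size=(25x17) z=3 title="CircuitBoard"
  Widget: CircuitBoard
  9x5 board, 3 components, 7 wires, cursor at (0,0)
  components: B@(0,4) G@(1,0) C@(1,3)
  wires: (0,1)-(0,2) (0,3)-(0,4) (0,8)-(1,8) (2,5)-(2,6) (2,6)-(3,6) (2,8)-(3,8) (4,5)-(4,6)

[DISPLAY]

            ┠───────────────────────┨   
            ┃   0 1 2 3 4 5 6 7 8   ┃   
            ┃0  [.]  · ─ ·   · ─ B  ┃   
            ┃                       ┃   
━━━━━━━━━━━━┃1   G           C      ┃   
ser         ┃                       ┃   
────────────┃2                      ┃   
ject/       ┃                       ┃   
.css        ┃3                      ┃   
ests/       ┃                       ┃   
tils/       ┃4                      ┃   
            ┃Cursor: (0,0)          ┃   
            ┃                       ┃   
            ┃                       ┃   
            ┗━━━━━━━━━━━━━━━━━━━━━━━┛   
                        ┃····██   ┃     
                        ┃█·█···   ┃     
                        ┃·█·██·   ┃     
                        ┃···█··   ┃     
                        ┃━━━━━━━━━┛     
                        ┃               


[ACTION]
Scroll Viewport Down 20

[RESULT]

━━━━━━━━━━━━┃1   G           C      ┃   
ser         ┃                       ┃   
────────────┃2                      ┃   
ject/       ┃                       ┃   
.css        ┃3                      ┃   
ests/       ┃                       ┃   
tils/       ┃4                      ┃   
            ┃Cursor: (0,0)          ┃   
            ┃                       ┃   
            ┃                       ┃   
            ┗━━━━━━━━━━━━━━━━━━━━━━━┛   
                        ┃····██   ┃     
                        ┃█·█···   ┃     
                        ┃·█·██·   ┃     
                        ┃···█··   ┃     
                        ┃━━━━━━━━━┛     
                        ┃               
                        ┃               
━━━━━━━━━━━━━━━━━━━━━━━━┛               
                                        
                                        


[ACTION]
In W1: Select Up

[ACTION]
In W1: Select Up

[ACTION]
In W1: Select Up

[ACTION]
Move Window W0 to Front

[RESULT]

━━━━━━━━━━━━┃1   G           C      ┃   
ser         ┃                       ┃   
────────┏━━━━━━━━━━━━━━━━━━━━━━━━━┓ ┃   
ject/   ┃ GameOfLife              ┃ ┃   
.css    ┠─────────────────────────┨ ┃   
ests/   ┃Gen: 0                   ┃ ┃   
tils/   ┃·█·█······█·█···██····   ┃ ┃   
        ┃·██···█·█·███·█··██··█   ┃ ┃   
        ┃·██···██··█·████·█·██·   ┃ ┃   
        ┃······██··█··█···█··█·   ┃ ┃   
        ┃···████·██·█·█·····█··   ┃━┛   
        ┃█··██··███·····█····██   ┃     
        ┃·····██·██····█·█·█···   ┃     
        ┃·····████·██··█··█·██·   ┃     
        ┃·█·█·█·█···········█··   ┃     
        ┗━━━━━━━━━━━━━━━━━━━━━━━━━┛     
                        ┃               
                        ┃               
━━━━━━━━━━━━━━━━━━━━━━━━┛               
                                        
                                        


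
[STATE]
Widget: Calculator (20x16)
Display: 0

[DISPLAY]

                   0
┌───┬───┬───┬───┐   
│ 7 │ 8 │ 9 │ ÷ │   
├───┼───┼───┼───┤   
│ 4 │ 5 │ 6 │ × │   
├───┼───┼───┼───┤   
│ 1 │ 2 │ 3 │ - │   
├───┼───┼───┼───┤   
│ 0 │ . │ = │ + │   
├───┼───┼───┼───┤   
│ C │ MC│ MR│ M+│   
└───┴───┴───┴───┘   
                    
                    
                    
                    


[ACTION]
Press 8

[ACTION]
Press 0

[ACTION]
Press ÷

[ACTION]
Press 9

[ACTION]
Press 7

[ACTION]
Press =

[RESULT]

         0.824742268
┌───┬───┬───┬───┐   
│ 7 │ 8 │ 9 │ ÷ │   
├───┼───┼───┼───┤   
│ 4 │ 5 │ 6 │ × │   
├───┼───┼───┼───┤   
│ 1 │ 2 │ 3 │ - │   
├───┼───┼───┼───┤   
│ 0 │ . │ = │ + │   
├───┼───┼───┼───┤   
│ C │ MC│ MR│ M+│   
└───┴───┴───┴───┘   
                    
                    
                    
                    


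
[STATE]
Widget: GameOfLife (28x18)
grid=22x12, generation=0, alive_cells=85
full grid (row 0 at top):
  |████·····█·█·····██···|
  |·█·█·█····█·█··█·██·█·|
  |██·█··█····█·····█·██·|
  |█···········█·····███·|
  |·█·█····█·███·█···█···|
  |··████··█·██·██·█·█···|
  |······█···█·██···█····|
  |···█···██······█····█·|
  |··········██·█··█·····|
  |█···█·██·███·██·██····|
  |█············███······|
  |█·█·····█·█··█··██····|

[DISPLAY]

Gen: 0                      
████·····█·█·····██···      
·█·█·█····█·█··█·██·█·      
██·█··█····█·····█·██·      
█···········█·····███·      
·█·█····█·███·█···█···      
··████··█·██·██·█·█···      
······█···█·██···█····      
···█···██······█····█·      
··········██·█··█·····      
█···█·██·███·██·██····      
█············███······      
█·█·····█·█··█··██····      
                            
                            
                            
                            
                            


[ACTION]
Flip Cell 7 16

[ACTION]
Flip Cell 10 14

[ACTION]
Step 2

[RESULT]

Gen: 2                      
··███·····██·····███··      
···█······█·█······██·      
██········█·····██··██      
█·█·······█·████·██···      
·█·█·······█···█████··      
·█···█·█·█·█···████···      
··█··█··█·███····██···      
·····█·████····███····      
········██·█·█········      
·······██··█·█··█·····      
········█·█··█·█·█····      
··············██······      
                            
                            
                            
                            
                            


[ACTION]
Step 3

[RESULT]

Gen: 5                      
···█······█········██·      
·█·█······██···██·█··█      
·█··············█·█···      
·········█··██·███·█·█      
█·██·····█·██·······█·      
██·█·····████·········      
·····█·█·······█··█···      
·····███······█···█···      
·····█·····████···█···      
······█·█··█···█······      
······█·██·█····█·····      
·······██···████······      
                            
                            
                            
                            
                            


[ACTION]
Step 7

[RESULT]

Gen: 12                     
·················██···      
·················██···      
······················      
······················      
····················█·      
·········███········█·      
······█·████··········      
·······█····██········      
······██·██···········      
······███····████·····      
······█·█··██·███·····      
······██··█···········      
                            
                            
                            
                            
                            


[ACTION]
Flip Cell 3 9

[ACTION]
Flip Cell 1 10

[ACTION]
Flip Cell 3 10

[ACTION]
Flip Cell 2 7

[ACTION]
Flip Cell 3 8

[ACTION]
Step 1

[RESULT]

Gen: 13                     
·················██···      
·················██···      
········█·█···········      
········██············      
········█··█··········      
········█··█··········      
·······██·············      
············█·········      
·········█··█··█······      
·····█····████··█·····      
·····█··██·██···█·····      
······██···█···█······      
                            
                            
                            
                            
                            


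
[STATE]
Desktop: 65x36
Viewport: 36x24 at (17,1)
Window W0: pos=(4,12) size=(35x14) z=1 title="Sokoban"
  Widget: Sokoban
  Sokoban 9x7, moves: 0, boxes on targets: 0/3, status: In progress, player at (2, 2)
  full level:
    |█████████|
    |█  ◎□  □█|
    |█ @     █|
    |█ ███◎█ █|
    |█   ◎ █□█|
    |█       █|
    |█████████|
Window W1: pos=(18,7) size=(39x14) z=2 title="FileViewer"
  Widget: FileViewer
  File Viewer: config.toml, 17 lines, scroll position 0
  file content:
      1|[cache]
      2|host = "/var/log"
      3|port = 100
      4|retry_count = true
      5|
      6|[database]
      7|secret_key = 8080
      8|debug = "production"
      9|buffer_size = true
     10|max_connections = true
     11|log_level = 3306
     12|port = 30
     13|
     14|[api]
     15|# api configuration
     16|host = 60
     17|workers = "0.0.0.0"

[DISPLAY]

                                    
                                    
                                    
                                    
                                    
                                    
 ┏━━━━━━━━━━━━━━━━━━━━━━━━━━━━━━━━━━
 ┃ FileViewer                       
 ┠──────────────────────────────────
 ┃[cache]                           
 ┃host = "/var/log"                 
━┃port = 100                        
 ┃retry_count = true                
─┃                                  
 ┃[database]                        
 ┃secret_key = 8080                 
 ┃debug = "production"              
 ┃buffer_size = true                
 ┃max_connections = true            
 ┗━━━━━━━━━━━━━━━━━━━━━━━━━━━━━━━━━━
                     ┃              
3                    ┃              
                     ┃              
                     ┃              


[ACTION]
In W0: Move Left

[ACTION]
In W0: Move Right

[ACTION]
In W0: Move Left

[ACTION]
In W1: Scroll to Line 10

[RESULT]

                                    
                                    
                                    
                                    
                                    
                                    
 ┏━━━━━━━━━━━━━━━━━━━━━━━━━━━━━━━━━━
 ┃ FileViewer                       
 ┠──────────────────────────────────
 ┃debug = "production"              
 ┃buffer_size = true                
━┃max_connections = true            
 ┃log_level = 3306                  
─┃port = 30                         
 ┃                                  
 ┃[api]                             
 ┃# api configuration               
 ┃host = 60                         
 ┃workers = "0.0.0.0"               
 ┗━━━━━━━━━━━━━━━━━━━━━━━━━━━━━━━━━━
                     ┃              
3                    ┃              
                     ┃              
                     ┃              


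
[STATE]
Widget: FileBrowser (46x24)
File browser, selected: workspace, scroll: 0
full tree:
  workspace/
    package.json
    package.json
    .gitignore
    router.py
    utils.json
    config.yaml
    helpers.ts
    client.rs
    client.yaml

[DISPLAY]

> [-] workspace/                              
    package.json                              
    package.json                              
    .gitignore                                
    router.py                                 
    utils.json                                
    config.yaml                               
    helpers.ts                                
    client.rs                                 
    client.yaml                               
                                              
                                              
                                              
                                              
                                              
                                              
                                              
                                              
                                              
                                              
                                              
                                              
                                              
                                              


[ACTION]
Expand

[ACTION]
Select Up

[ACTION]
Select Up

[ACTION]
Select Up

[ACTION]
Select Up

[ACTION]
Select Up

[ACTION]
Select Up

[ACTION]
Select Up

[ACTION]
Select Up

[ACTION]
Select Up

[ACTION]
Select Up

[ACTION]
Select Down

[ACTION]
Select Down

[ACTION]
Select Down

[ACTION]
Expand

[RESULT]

  [-] workspace/                              
    package.json                              
    package.json                              
  > .gitignore                                
    router.py                                 
    utils.json                                
    config.yaml                               
    helpers.ts                                
    client.rs                                 
    client.yaml                               
                                              
                                              
                                              
                                              
                                              
                                              
                                              
                                              
                                              
                                              
                                              
                                              
                                              
                                              


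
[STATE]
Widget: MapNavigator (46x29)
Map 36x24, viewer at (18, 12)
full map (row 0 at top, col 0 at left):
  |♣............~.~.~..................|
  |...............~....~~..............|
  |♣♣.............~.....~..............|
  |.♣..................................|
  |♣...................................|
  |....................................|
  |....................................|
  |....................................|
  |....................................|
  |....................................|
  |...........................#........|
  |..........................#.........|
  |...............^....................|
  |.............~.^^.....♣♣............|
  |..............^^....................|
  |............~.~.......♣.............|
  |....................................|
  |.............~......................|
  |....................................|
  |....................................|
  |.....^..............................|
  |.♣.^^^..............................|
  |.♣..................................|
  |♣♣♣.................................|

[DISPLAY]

                                              
                                              
     ♣............~.~.~..................     
     ...............~....~~..............     
     ♣♣.............~.....~..............     
     .♣..................................     
     ♣...................................     
     ....................................     
     ....................................     
     ....................................     
     ....................................     
     ....................................     
     ...........................#........     
     ..........................#.........     
     ...............^..@.................     
     .............~.^^.....♣♣............     
     ..............^^....................     
     ............~.~.......♣.............     
     ....................................     
     .............~......................     
     ....................................     
     ....................................     
     .....^..............................     
     .♣.^^^..............................     
     .♣..................................     
     ♣♣♣.................................     
                                              
                                              
                                              


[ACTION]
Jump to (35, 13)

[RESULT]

                                              
.~.~.~..................                      
...~....~~..............                      
...~.....~..............                      
........................                      
........................                      
........................                      
........................                      
........................                      
........................                      
........................                      
...............#........                      
..............#.........                      
...^....................                      
.~.^^.....♣♣...........@                      
..^^....................                      
~.~.......♣.............                      
........................                      
.~......................                      
........................                      
........................                      
........................                      
........................                      
........................                      
........................                      
                                              
                                              
                                              
                                              


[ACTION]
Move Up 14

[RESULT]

                                              
                                              
                                              
                                              
                                              
                                              
                                              
                                              
                                              
                                              
                                              
                                              
                                              
                                              
.~.~.~.................@                      
...~....~~..............                      
...~.....~..............                      
........................                      
........................                      
........................                      
........................                      
........................                      
........................                      
........................                      
...............#........                      
..............#.........                      
...^....................                      
.~.^^.....♣♣............                      
..^^....................                      


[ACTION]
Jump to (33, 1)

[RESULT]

                                              
                                              
                                              
                                              
                                              
                                              
                                              
                                              
                                              
                                              
                                              
                                              
                                              
...~.~.~..................                    
.....~....~~...........@..                    
.....~.....~..............                    
..........................                    
..........................                    
..........................                    
..........................                    
..........................                    
..........................                    
..........................                    
.................#........                    
................#.........                    
.....^....................                    
...~.^^.....♣♣............                    
....^^....................                    
..~.~.......♣.............                    
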